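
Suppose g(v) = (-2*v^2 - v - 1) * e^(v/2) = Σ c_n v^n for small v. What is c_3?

Distribute the polynomial across the series and collect like powers.
So c_3 = g′′′(0)/3! = -55/48.

-55/48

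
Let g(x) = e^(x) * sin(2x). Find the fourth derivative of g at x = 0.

Expand each factor separately, then convolve coefficients.
The coefficient of x^4 in the expansion is -1, so g^(4)(0) = 4! * (-1) = -24.

-24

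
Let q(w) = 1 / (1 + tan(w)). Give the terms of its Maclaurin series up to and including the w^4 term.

5*w^4/3 - 4*w^3/3 + w^2 - w + 1

Expand as Σ (-1)^k u^k with u equal to the inner function's series.
q(0) = 1
q′(0) = -1
q′′(0) = 2
q′′′(0) = -8
q^(4)(0) = 40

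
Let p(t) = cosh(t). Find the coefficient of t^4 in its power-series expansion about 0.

1/24

p(0) = 1
p′(0) = 0
p′′(0) = 1
p′′′(0) = 0
p^(4)(0) = 1
So c_4 = p^(4)(0)/4! = 1/24.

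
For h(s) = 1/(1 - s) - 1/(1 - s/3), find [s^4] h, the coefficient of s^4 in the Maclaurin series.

80/81

Combine the two series term by term.
h(0) = 0
h′(0) = 2/3
h′′(0) = 16/9
h′′′(0) = 52/9
h^(4)(0) = 640/27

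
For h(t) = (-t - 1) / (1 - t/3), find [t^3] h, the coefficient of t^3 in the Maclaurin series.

-4/27

Distribute the polynomial across the series and collect like powers.
h(0) = -1
h′(0) = -4/3
h′′(0) = -8/9
h′′′(0) = -8/9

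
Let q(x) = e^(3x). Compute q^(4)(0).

81

Use the known series and substitute for the argument.
From the series, [x^4] q = 27/8; multiply by 4! = 24 to get 81.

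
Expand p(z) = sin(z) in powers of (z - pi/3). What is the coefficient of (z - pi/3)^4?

sqrt(3)/48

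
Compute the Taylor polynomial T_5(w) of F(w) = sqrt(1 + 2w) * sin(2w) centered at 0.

Expand each factor separately, then convolve coefficients.
F(0) = 0
F′(0) = 2
F′′(0) = 4
F′′′(0) = -14
F^(4)(0) = -8
F^(5)(0) = -38
Then c_k = F^(k)(0)/k! gives each Taylor coefficient.

-19*w^5/60 - w^4/3 - 7*w^3/3 + 2*w^2 + 2*w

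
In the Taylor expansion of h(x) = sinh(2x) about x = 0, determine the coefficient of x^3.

4/3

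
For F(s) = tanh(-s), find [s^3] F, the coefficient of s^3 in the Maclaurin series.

1/3

Apply the Taylor formula c_k = f^(k)(a)/k!.
F(0) = 0
F′(0) = -1
F′′(0) = 0
F′′′(0) = 2
So c_3 = F′′′(0)/3! = 1/3.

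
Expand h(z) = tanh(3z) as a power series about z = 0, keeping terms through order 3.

-9*z^3 + 3*z

h(0) = 0
h′(0) = 3
h′′(0) = 0
h′′′(0) = -54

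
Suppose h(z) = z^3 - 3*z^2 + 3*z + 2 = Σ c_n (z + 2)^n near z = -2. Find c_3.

1

Apply the Taylor formula c_k = f^(k)(a)/k!.
[(z + 2)^0] = -24;  [(z + 2)^1] = 27;  [(z + 2)^2] = -9;  [(z + 2)^3] = 1.
So c_3 = h′′′(-2)/3! = 1.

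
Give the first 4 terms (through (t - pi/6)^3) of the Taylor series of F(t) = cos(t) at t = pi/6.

F(pi/6) = sqrt(3)/2
F′(pi/6) = -1/2
F′′(pi/6) = -sqrt(3)/2
F′′′(pi/6) = 1/2

(t - pi/6)^3/12 - sqrt(3)*(t - pi/6)^2/4 - (t - pi/6)/2 + sqrt(3)/2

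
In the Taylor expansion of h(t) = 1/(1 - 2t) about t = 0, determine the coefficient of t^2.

4

Use the known series and substitute for the argument.
h(0) = 1
h′(0) = 2
h′′(0) = 8
So c_2 = h′′(0)/2! = 4.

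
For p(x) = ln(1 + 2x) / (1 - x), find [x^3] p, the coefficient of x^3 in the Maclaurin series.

8/3

Multiply the numerator's expansion by the denominator's geometric series.
p(0) = 0
p′(0) = 2
p′′(0) = 0
p′′′(0) = 16
Then c_k = p^(k)(0)/k! gives each Taylor coefficient.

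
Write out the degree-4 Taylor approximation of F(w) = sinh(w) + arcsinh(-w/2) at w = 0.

3*w^3/16 + w/2

Add the two expansions coefficient-wise.
F(0) = 0
F′(0) = 1/2
F′′(0) = 0
F′′′(0) = 9/8
F^(4)(0) = 0
Then c_k = F^(k)(0)/k! gives each Taylor coefficient.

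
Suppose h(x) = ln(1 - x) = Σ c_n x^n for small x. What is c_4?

-1/4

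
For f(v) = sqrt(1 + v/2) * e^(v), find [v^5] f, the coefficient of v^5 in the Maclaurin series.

Write out both Maclaurin series and multiply, keeping only the needed powers.
f(0) = 1
f′(0) = 5/4
f′′(0) = 23/16
f′′′(0) = 103/64
f^(4)(0) = 449/256
f^(5)(0) = 1949/1024
So c_5 = f^(5)(0)/5! = 1949/122880.

1949/122880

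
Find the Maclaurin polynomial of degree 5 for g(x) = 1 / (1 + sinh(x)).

Write 1/(1+u) = 1 - u + u^2 - u^3 + ... and substitute the series for u.
g(0) = 1
g′(0) = -1
g′′(0) = 2
g′′′(0) = -7
g^(4)(0) = 32
g^(5)(0) = -181

-181*x^5/120 + 4*x^4/3 - 7*x^3/6 + x^2 - x + 1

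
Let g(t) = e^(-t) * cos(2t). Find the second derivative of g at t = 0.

Take the Cauchy product of the two expansions.
From the series, [t^2] g = -3/2; multiply by 2! = 2 to get -3.

-3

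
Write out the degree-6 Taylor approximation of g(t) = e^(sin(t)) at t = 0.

-t^6/240 - t^5/15 - t^4/8 + t^2/2 + t + 1

Substitute the inner expansion into the outer series and collect powers.
g(0) = 1
g′(0) = 1
g′′(0) = 1
g′′′(0) = 0
g^(4)(0) = -3
g^(5)(0) = -8
g^(6)(0) = -3
Dividing each by k! gives the coefficients c_0, ..., c_6.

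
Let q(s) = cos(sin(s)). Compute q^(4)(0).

Plug the Maclaurin series of the inner function into that of the outer and collect terms.
The coefficient of s^4 in the expansion is 5/24, so q^(4)(0) = 4! * (5/24) = 5.

5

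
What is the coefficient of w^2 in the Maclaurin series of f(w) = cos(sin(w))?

-1/2

Compose series: expand the inner function first, then feed it into the outer expansion.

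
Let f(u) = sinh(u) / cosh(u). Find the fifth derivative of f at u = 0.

Invert the denominator's series and multiply.
The coefficient of u^5 in the expansion is 2/15, so f^(5)(0) = 5! * (2/15) = 16.

16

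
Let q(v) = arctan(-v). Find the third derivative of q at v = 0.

From the series, [v^3] q = 1/3; multiply by 3! = 6 to get 2.

2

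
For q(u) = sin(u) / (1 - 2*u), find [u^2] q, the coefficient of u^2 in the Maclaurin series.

2

Multiply the numerator's expansion by the denominator's geometric series.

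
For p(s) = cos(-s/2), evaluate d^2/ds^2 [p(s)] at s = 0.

-1/4

Differentiate repeatedly and evaluate at the center.
The coefficient of s^2 in the expansion is -1/8, so p′′(0) = 2! * (-1/8) = -1/4.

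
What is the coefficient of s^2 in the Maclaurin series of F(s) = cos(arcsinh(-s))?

Plug the Maclaurin series of the inner function into that of the outer and collect terms.
F(0) = 1
F′(0) = 0
F′′(0) = -1
So c_2 = F′′(0)/2! = -1/2.

-1/2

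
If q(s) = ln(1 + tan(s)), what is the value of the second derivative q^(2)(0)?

Substitute the inner expansion into the outer series and collect powers.
The coefficient of s^2 in the expansion is -1/2, so q′′(0) = 2! * (-1/2) = -1.

-1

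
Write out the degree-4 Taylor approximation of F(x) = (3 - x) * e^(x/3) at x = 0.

-x^4/216 - x^3/27 - x^2/6 + 3

Shift and add copies of the series according to the polynomial's terms.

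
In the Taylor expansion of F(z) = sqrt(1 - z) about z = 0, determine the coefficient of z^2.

-1/8

[z^0] = 1;  [z^1] = -1/2;  [z^2] = -1/8.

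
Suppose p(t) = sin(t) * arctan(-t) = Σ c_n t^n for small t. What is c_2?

-1

Multiply the two series term by term and collect like powers.
p(0) = 0
p′(0) = 0
p′′(0) = -2
So c_2 = p′′(0)/2! = -1.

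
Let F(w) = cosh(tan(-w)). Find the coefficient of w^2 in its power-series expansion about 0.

1/2

Let u equal the inner series; expand the outer function in u and truncate.
F(0) = 1
F′(0) = 0
F′′(0) = 1
So c_2 = F′′(0)/2! = 1/2.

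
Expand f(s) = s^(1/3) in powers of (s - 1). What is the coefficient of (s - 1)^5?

f(1) = 1
f′(1) = 1/3
f′′(1) = -2/9
f′′′(1) = 10/27
f^(4)(1) = -80/81
f^(5)(1) = 880/243
So c_5 = f^(5)(1)/5! = 22/729.

22/729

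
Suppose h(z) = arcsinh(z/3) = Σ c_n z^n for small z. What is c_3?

-1/162

Use the known series and substitute for the argument.
[z^0] = 0;  [z^1] = 1/3;  [z^2] = 0;  [z^3] = -1/162.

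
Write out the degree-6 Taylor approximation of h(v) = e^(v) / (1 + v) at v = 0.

53*v^6/144 - 11*v^5/30 + 3*v^4/8 - v^3/3 + v^2/2 + 1

Take the Cauchy product of the two expansions.
h(0) = 1
h′(0) = 0
h′′(0) = 1
h′′′(0) = -2
h^(4)(0) = 9
h^(5)(0) = -44
h^(6)(0) = 265
Dividing each by k! gives the coefficients c_0, ..., c_6.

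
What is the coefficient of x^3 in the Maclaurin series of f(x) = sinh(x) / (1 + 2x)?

25/6

Take the Cauchy product of the two expansions.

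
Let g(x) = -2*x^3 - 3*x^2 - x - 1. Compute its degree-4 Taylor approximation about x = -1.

-2*(x + 1)^3 + 3*(x + 1)^2 - (x + 1) - 1

[(x + 1)^0] = -1;  [(x + 1)^1] = -1;  [(x + 1)^2] = 3;  [(x + 1)^3] = -2;  [(x + 1)^4] = 0.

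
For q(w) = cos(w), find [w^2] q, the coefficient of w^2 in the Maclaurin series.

q(0) = 1
q′(0) = 0
q′′(0) = -1
So c_2 = q′′(0)/2! = -1/2.

-1/2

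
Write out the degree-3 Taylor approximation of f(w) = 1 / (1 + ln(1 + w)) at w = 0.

Write 1/(1+u) = 1 - u + u^2 - u^3 + ... and substitute the series for u.
[w^0] = 1;  [w^1] = -1;  [w^2] = 3/2;  [w^3] = -7/3.

-7*w^3/3 + 3*w^2/2 - w + 1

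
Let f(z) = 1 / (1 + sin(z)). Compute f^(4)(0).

16

Expand as Σ (-1)^k u^k with u equal to the inner function's series.
From the series, [z^4] f = 2/3; multiply by 4! = 24 to get 16.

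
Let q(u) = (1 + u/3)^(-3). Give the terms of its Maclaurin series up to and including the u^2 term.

Apply the Taylor formula c_k = f^(k)(a)/k!.

2*u^2/3 - u + 1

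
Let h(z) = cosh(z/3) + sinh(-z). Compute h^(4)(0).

1/81

Combine the two series term by term.
From the series, [z^4] h = 1/1944; multiply by 4! = 24 to get 1/81.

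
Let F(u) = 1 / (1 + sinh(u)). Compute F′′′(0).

Expand as Σ (-1)^k u^k with u equal to the inner function's series.
The coefficient of u^3 in the expansion is -7/6, so F′′′(0) = 3! * (-7/6) = -7.

-7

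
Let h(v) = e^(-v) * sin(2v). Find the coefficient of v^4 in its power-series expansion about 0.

1

Take the Cauchy product of the two expansions.
h(0) = 0
h′(0) = 2
h′′(0) = -4
h′′′(0) = -2
h^(4)(0) = 24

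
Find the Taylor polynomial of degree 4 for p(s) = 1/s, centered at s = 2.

(s - 2)^4/32 - (s - 2)^3/16 + (s - 2)^2/8 - (s - 2)/4 + 1/2

p(2) = 1/2
p′(2) = -1/4
p′′(2) = 1/4
p′′′(2) = -3/8
p^(4)(2) = 3/4
Then c_k = p^(k)(2)/k! gives each Taylor coefficient.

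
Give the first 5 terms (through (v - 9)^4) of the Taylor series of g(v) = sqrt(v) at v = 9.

-5*(v - 9)^4/279936 + (v - 9)^3/3888 - (v - 9)^2/216 + (v - 9)/6 + 3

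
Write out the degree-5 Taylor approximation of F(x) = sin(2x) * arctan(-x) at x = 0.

Take the Cauchy product of the two expansions.
F(0) = 0
F′(0) = 0
F′′(0) = -4
F′′′(0) = 0
F^(4)(0) = 48
F^(5)(0) = 0

2*x^4 - 2*x^2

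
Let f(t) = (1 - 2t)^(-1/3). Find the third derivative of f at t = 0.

224/27

The coefficient of t^3 in the expansion is 112/81, so f′′′(0) = 3! * (112/81) = 224/27.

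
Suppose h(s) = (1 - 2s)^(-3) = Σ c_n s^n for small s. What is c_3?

Apply the Taylor formula c_k = f^(k)(a)/k!.
h(0) = 1
h′(0) = 6
h′′(0) = 48
h′′′(0) = 480
Then c_k = h^(k)(0)/k! gives each Taylor coefficient.

80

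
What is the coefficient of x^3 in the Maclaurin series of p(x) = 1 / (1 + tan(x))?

Write 1/(1+u) = 1 - u + u^2 - u^3 + ... and substitute the series for u.
[x^0] = 1;  [x^1] = -1;  [x^2] = 1;  [x^3] = -4/3.
So c_3 = p′′′(0)/3! = -4/3.

-4/3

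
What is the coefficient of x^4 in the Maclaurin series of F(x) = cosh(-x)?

[x^0] = 1;  [x^1] = 0;  [x^2] = 1/2;  [x^3] = 0;  [x^4] = 1/24.

1/24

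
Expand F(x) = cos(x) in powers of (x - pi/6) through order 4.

sqrt(3)*(x - pi/6)^4/48 + (x - pi/6)^3/12 - sqrt(3)*(x - pi/6)^2/4 - (x - pi/6)/2 + sqrt(3)/2

F(pi/6) = sqrt(3)/2
F′(pi/6) = -1/2
F′′(pi/6) = -sqrt(3)/2
F′′′(pi/6) = 1/2
F^(4)(pi/6) = sqrt(3)/2
The Taylor polynomial is Σ F^(k)(pi/6)/k! · (x - pi/6)^k.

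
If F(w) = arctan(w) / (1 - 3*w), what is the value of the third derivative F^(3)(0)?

52

Use 1/(1 - r) = Σ r^k on the denominator, then take the Cauchy product.
The coefficient of w^3 in the expansion is 26/3, so F′′′(0) = 3! * (26/3) = 52.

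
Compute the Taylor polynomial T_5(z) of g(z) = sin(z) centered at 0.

z^5/120 - z^3/6 + z

g(0) = 0
g′(0) = 1
g′′(0) = 0
g′′′(0) = -1
g^(4)(0) = 0
g^(5)(0) = 1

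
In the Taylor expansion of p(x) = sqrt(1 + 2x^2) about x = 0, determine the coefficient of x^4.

[x^0] = 1;  [x^1] = 0;  [x^2] = 1;  [x^3] = 0;  [x^4] = -1/2.

-1/2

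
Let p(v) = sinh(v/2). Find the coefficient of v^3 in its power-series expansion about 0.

p(0) = 0
p′(0) = 1/2
p′′(0) = 0
p′′′(0) = 1/8
So c_3 = p′′′(0)/3! = 1/48.

1/48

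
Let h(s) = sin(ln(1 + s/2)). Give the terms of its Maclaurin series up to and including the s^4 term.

Substitute the inner expansion into the outer series and collect powers.
[s^0] = 0;  [s^1] = 1/2;  [s^2] = -1/8;  [s^3] = 1/48;  [s^4] = 0.

s^3/48 - s^2/8 + s/2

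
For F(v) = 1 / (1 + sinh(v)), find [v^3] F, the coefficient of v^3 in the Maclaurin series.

-7/6

Use the geometric series for the reciprocal, then substitute.
F(0) = 1
F′(0) = -1
F′′(0) = 2
F′′′(0) = -7
So c_3 = F′′′(0)/3! = -7/6.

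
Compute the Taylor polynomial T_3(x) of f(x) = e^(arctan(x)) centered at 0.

Compose series: expand the inner function first, then feed it into the outer expansion.
f(0) = 1
f′(0) = 1
f′′(0) = 1
f′′′(0) = -1
Dividing each by k! gives the coefficients c_0, ..., c_3.

-x^3/6 + x^2/2 + x + 1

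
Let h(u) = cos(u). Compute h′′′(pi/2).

Use the known series and substitute for the argument.
The coefficient of (u - pi/2)^3 in the expansion is 1/6, so h′′′(pi/2) = 3! * (1/6) = 1.

1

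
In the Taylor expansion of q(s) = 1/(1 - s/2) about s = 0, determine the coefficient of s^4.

q(0) = 1
q′(0) = 1/2
q′′(0) = 1/2
q′′′(0) = 3/4
q^(4)(0) = 3/2

1/16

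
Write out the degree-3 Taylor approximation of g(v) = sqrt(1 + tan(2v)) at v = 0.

11*v^3/6 - v^2/2 + v + 1

Let u equal the inner series; expand the outer function in u and truncate.
g(0) = 1
g′(0) = 1
g′′(0) = -1
g′′′(0) = 11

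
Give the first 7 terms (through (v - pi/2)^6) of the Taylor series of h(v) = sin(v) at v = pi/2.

h(pi/2) = 1
h′(pi/2) = 0
h′′(pi/2) = -1
h′′′(pi/2) = 0
h^(4)(pi/2) = 1
h^(5)(pi/2) = 0
h^(6)(pi/2) = -1

-(v - pi/2)^6/720 + (v - pi/2)^4/24 - (v - pi/2)^2/2 + 1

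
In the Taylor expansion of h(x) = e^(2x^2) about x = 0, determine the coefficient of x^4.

2

[x^0] = 1;  [x^1] = 0;  [x^2] = 2;  [x^3] = 0;  [x^4] = 2.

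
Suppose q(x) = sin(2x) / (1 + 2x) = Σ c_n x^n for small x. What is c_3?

20/3

Write out both Maclaurin series and multiply, keeping only the needed powers.
So c_3 = q′′′(0)/3! = 20/3.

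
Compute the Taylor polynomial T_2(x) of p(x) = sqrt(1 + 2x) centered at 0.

p(0) = 1
p′(0) = 1
p′′(0) = -1
Then c_k = p^(k)(0)/k! gives each Taylor coefficient.

-x^2/2 + x + 1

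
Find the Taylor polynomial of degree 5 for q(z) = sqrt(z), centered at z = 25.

7*(z - 25)^5/500000000 - (z - 25)^4/2000000 + (z - 25)^3/50000 - (z - 25)^2/1000 + (z - 25)/10 + 5

q(25) = 5
q′(25) = 1/10
q′′(25) = -1/500
q′′′(25) = 3/25000
q^(4)(25) = -3/250000
q^(5)(25) = 21/12500000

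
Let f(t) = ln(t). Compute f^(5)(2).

3/4

From the series, [(t - 2)^5] f = 1/160; multiply by 5! = 120 to get 3/4.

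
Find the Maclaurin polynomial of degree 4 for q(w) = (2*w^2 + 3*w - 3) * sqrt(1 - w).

-41*w^4/128 - 19*w^3/16 + 7*w^2/8 + 9*w/2 - 3

Distribute the polynomial across the series and collect like powers.
q(0) = -3
q′(0) = 9/2
q′′(0) = 7/4
q′′′(0) = -57/8
q^(4)(0) = -123/16
Then c_k = q^(k)(0)/k! gives each Taylor coefficient.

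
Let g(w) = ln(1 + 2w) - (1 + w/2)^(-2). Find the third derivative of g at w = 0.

Combine the two series term by term.
The coefficient of w^3 in the expansion is 19/6, so g′′′(0) = 3! * (19/6) = 19.

19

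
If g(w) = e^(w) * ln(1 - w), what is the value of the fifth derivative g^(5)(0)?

-89

Take the Cauchy product of the two expansions.
The coefficient of w^5 in the expansion is -89/120, so g^(5)(0) = 5! * (-89/120) = -89.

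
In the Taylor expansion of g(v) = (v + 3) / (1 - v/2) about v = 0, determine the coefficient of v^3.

Multiply each power in the prefactor through the base expansion.
[v^0] = 3;  [v^1] = 5/2;  [v^2] = 5/4;  [v^3] = 5/8.

5/8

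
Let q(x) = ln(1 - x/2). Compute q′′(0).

The coefficient of x^2 in the expansion is -1/8, so q′′(0) = 2! * (-1/8) = -1/4.

-1/4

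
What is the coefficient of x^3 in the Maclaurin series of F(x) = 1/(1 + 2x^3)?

[x^0] = 1;  [x^1] = 0;  [x^2] = 0;  [x^3] = -2.
So c_3 = F′′′(0)/3! = -2.

-2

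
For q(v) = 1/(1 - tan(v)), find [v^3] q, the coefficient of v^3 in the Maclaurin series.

Plug the Maclaurin series of the inner function into that of the outer and collect terms.
q(0) = 1
q′(0) = 1
q′′(0) = 2
q′′′(0) = 8
So c_3 = q′′′(0)/3! = 4/3.

4/3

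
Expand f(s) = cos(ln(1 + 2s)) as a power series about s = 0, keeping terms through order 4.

-20*s^4/3 + 4*s^3 - 2*s^2 + 1

Let u equal the inner series; expand the outer function in u and truncate.
[s^0] = 1;  [s^1] = 0;  [s^2] = -2;  [s^3] = 4;  [s^4] = -20/3.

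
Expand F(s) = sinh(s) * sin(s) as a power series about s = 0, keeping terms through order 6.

-s^6/90 + s^2

Take the Cauchy product of the two expansions.
F(0) = 0
F′(0) = 0
F′′(0) = 2
F′′′(0) = 0
F^(4)(0) = 0
F^(5)(0) = 0
F^(6)(0) = -8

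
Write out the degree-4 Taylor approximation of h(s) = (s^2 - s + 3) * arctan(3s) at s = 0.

9*s^4 - 24*s^3 - 3*s^2 + 9*s

Multiply each power in the prefactor through the base expansion.
h(0) = 0
h′(0) = 9
h′′(0) = -6
h′′′(0) = -144
h^(4)(0) = 216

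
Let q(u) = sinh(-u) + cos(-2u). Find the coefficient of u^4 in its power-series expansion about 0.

Expand each term separately and add.
q(0) = 1
q′(0) = -1
q′′(0) = -4
q′′′(0) = -1
q^(4)(0) = 16
So c_4 = q^(4)(0)/4! = 2/3.

2/3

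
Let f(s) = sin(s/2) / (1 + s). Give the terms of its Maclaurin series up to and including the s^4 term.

-23*s^4/48 + 23*s^3/48 - s^2/2 + s/2

Expand each factor separately, then convolve coefficients.
[s^0] = 0;  [s^1] = 1/2;  [s^2] = -1/2;  [s^3] = 23/48;  [s^4] = -23/48.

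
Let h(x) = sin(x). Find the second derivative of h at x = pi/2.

From the series, [(x - pi/2)^2] h = -1/2; multiply by 2! = 2 to get -1.

-1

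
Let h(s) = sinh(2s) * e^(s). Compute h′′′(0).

Multiply the two series term by term and collect like powers.
From the series, [s^3] h = 7/3; multiply by 3! = 6 to get 14.

14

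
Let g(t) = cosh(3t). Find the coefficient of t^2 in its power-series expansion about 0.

9/2

[t^0] = 1;  [t^1] = 0;  [t^2] = 9/2.
So c_2 = g′′(0)/2! = 9/2.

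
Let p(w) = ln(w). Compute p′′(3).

-1/9

Differentiate repeatedly and evaluate at the center.
The coefficient of (w - 3)^2 in the expansion is -1/18, so p′′(3) = 2! * (-1/18) = -1/9.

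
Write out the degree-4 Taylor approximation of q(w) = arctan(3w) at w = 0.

[w^0] = 0;  [w^1] = 3;  [w^2] = 0;  [w^3] = -9;  [w^4] = 0.

-9*w^3 + 3*w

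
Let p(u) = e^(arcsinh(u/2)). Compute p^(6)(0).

Substitute the inner expansion into the outer series and collect powers.
The coefficient of u^6 in the expansion is 1/1024, so p^(6)(0) = 6! * (1/1024) = 45/64.

45/64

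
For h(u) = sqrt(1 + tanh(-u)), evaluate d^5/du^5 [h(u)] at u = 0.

-121/32

Compose series: expand the inner function first, then feed it into the outer expansion.
The coefficient of u^5 in the expansion is -121/3840, so h^(5)(0) = 5! * (-121/3840) = -121/32.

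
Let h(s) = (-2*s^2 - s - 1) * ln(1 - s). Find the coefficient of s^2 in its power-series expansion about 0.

Shift and add copies of the series according to the polynomial's terms.
h(0) = 0
h′(0) = 1
h′′(0) = 3
Dividing each by k! gives the coefficients c_0, ..., c_2.

3/2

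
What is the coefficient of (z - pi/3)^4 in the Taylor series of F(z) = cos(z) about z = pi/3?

F(pi/3) = 1/2
F′(pi/3) = -sqrt(3)/2
F′′(pi/3) = -1/2
F′′′(pi/3) = sqrt(3)/2
F^(4)(pi/3) = 1/2

1/48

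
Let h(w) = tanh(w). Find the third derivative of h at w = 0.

-2

The coefficient of w^3 in the expansion is -1/3, so h′′′(0) = 3! * (-1/3) = -2.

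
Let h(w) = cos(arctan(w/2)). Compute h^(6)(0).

-225/64

Let u equal the inner series; expand the outer function in u and truncate.
The coefficient of w^6 in the expansion is -5/1024, so h^(6)(0) = 6! * (-5/1024) = -225/64.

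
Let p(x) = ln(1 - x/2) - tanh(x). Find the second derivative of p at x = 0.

-1/4

Expand each term separately and add.
The coefficient of x^2 in the expansion is -1/8, so p′′(0) = 2! * (-1/8) = -1/4.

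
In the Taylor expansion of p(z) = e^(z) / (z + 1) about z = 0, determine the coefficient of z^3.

-1/3

Expand 1/(denominator) as a geometric series and multiply by the numerator's series.
p(0) = 1
p′(0) = 0
p′′(0) = 1
p′′′(0) = -2
So c_3 = p′′′(0)/3! = -1/3.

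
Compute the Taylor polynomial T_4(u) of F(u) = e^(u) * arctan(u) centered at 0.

Write out both Maclaurin series and multiply, keeping only the needed powers.

-u^4/6 + u^3/6 + u^2 + u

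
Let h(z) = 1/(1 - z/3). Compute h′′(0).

The coefficient of z^2 in the expansion is 1/9, so h′′(0) = 2! * (1/9) = 2/9.

2/9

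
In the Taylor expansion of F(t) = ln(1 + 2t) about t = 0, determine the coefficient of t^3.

8/3

Use the known series and substitute for the argument.
[t^0] = 0;  [t^1] = 2;  [t^2] = -2;  [t^3] = 8/3.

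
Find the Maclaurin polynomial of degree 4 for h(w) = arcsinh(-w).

w^3/6 - w

Use the known series and substitute for the argument.
[w^0] = 0;  [w^1] = -1;  [w^2] = 0;  [w^3] = 1/6;  [w^4] = 0.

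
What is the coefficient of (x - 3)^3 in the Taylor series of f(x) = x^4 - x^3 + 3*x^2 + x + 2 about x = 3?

11

c_3 = f′′′(3)/3! = 11.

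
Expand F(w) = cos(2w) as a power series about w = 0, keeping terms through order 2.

1 - 2*w^2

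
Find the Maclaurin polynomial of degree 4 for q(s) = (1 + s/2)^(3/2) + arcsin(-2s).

Expand each term separately and add.
q(0) = 1
q′(0) = -5/4
q′′(0) = 3/16
q′′′(0) = -515/64
q^(4)(0) = 9/256

3*s^4/2048 - 515*s^3/384 + 3*s^2/32 - 5*s/4 + 1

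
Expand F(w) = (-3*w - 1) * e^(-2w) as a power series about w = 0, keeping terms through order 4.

10*w^4/3 - 14*w^3/3 + 4*w^2 - w - 1

Shift and add copies of the series according to the polynomial's terms.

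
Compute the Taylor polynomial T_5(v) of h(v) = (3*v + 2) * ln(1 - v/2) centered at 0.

Distribute the polynomial across the series and collect like powers.
h(0) = 0
h′(0) = -1
h′′(0) = -7/2
h′′′(0) = -11/4
h^(4)(0) = -15/4
h^(5)(0) = -57/8

-19*v^5/320 - 5*v^4/32 - 11*v^3/24 - 7*v^2/4 - v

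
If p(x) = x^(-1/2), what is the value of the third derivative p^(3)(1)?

From the series, [(x - 1)^3] p = -5/16; multiply by 3! = 6 to get -15/8.

-15/8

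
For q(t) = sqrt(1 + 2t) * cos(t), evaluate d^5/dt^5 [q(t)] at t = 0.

80

Multiply the two series term by term and collect like powers.
The coefficient of t^5 in the expansion is 2/3, so q^(5)(0) = 5! * (2/3) = 80.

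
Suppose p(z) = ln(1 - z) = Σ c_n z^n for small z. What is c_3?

-1/3

Apply the Taylor formula c_k = f^(k)(a)/k!.
p(0) = 0
p′(0) = -1
p′′(0) = -1
p′′′(0) = -2
So c_3 = p′′′(0)/3! = -1/3.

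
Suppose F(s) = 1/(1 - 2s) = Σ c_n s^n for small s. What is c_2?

[s^0] = 1;  [s^1] = 2;  [s^2] = 4.

4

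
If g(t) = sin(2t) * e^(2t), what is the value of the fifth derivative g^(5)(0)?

Take the Cauchy product of the two expansions.
From the series, [t^5] g = -16/15; multiply by 5! = 120 to get -128.

-128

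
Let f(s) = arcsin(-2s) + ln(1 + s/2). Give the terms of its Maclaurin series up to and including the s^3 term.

Combine the two series term by term.
[s^0] = 0;  [s^1] = -3/2;  [s^2] = -1/8;  [s^3] = -31/24.

-31*s^3/24 - s^2/8 - 3*s/2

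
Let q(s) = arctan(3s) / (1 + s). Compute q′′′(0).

-36

Multiply the two series term by term and collect like powers.
The coefficient of s^3 in the expansion is -6, so q′′′(0) = 3! * (-6) = -36.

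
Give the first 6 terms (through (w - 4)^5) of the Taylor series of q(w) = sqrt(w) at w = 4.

q(4) = 2
q′(4) = 1/4
q′′(4) = -1/32
q′′′(4) = 3/256
q^(4)(4) = -15/2048
q^(5)(4) = 105/16384

7*(w - 4)^5/131072 - 5*(w - 4)^4/16384 + (w - 4)^3/512 - (w - 4)^2/64 + (w - 4)/4 + 2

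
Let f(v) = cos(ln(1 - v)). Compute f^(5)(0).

Plug the Maclaurin series of the inner function into that of the outer and collect terms.
The coefficient of v^5 in the expansion is -1/3, so f^(5)(0) = 5! * (-1/3) = -40.

-40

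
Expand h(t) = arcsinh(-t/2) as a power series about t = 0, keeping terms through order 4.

Compute the successive derivatives at the expansion point and divide by k!.
[t^0] = 0;  [t^1] = -1/2;  [t^2] = 0;  [t^3] = 1/48;  [t^4] = 0.

t^3/48 - t/2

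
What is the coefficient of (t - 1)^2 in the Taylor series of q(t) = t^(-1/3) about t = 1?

Differentiate repeatedly and evaluate at the center.
q(1) = 1
q′(1) = -1/3
q′′(1) = 4/9
So c_2 = q′′(1)/2! = 2/9.

2/9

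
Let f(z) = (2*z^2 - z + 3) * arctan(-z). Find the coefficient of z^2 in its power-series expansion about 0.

1

Shift and add copies of the series according to the polynomial's terms.
f(0) = 0
f′(0) = -3
f′′(0) = 2
The Taylor polynomial is Σ f^(k)(0)/k! · z^k.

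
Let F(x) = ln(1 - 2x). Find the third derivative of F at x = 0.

The coefficient of x^3 in the expansion is -8/3, so F′′′(0) = 3! * (-8/3) = -16.

-16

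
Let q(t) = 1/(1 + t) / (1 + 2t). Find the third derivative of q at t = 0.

Write out both Maclaurin series and multiply, keeping only the needed powers.
The coefficient of t^3 in the expansion is -15, so q′′′(0) = 3! * (-15) = -90.

-90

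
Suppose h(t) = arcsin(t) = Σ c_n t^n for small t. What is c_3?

1/6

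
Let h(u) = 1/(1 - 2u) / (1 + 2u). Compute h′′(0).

Multiply the two series term by term and collect like powers.
The coefficient of u^2 in the expansion is 4, so h′′(0) = 2! * (4) = 8.

8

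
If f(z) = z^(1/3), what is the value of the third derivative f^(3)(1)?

10/27

The coefficient of (z - 1)^3 in the expansion is 5/81, so f′′′(1) = 3! * (5/81) = 10/27.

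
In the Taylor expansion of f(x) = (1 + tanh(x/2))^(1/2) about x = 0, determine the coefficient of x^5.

Let u equal the inner series; expand the outer function in u and truncate.
f(0) = 1
f′(0) = 1/4
f′′(0) = -1/16
f′′′(0) = -5/64
f^(4)(0) = 17/256
f^(5)(0) = 121/1024

121/122880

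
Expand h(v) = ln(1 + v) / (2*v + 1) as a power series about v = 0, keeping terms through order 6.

Use 1/(1 - r) = Σ r^k on the denominator, then take the Cauchy product.
h(0) = 0
h′(0) = 1
h′′(0) = -5
h′′′(0) = 32
h^(4)(0) = -262
h^(5)(0) = 2644
h^(6)(0) = -31848

-1327*v^6/30 + 661*v^5/30 - 131*v^4/12 + 16*v^3/3 - 5*v^2/2 + v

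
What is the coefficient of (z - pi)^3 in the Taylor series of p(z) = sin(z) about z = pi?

[(z - pi)^0] = 0;  [(z - pi)^1] = -1;  [(z - pi)^2] = 0;  [(z - pi)^3] = 1/6.
So c_3 = p′′′(pi)/3! = 1/6.

1/6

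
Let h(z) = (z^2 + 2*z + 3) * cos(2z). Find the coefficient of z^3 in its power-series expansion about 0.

-4

Distribute the polynomial across the series and collect like powers.
h(0) = 3
h′(0) = 2
h′′(0) = -10
h′′′(0) = -24
So c_3 = h′′′(0)/3! = -4.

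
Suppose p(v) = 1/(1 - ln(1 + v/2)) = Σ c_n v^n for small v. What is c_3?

1/24

Compose series: expand the inner function first, then feed it into the outer expansion.
p(0) = 1
p′(0) = 1/2
p′′(0) = 1/4
p′′′(0) = 1/4
So c_3 = p′′′(0)/3! = 1/24.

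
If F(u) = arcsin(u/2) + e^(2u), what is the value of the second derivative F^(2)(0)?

4

Expand each term separately and add.
From the series, [u^2] F = 2; multiply by 2! = 2 to get 4.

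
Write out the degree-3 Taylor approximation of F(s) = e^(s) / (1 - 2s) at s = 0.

79*s^3/6 + 13*s^2/2 + 3*s + 1

Expand each factor separately, then convolve coefficients.
[s^0] = 1;  [s^1] = 3;  [s^2] = 13/2;  [s^3] = 79/6.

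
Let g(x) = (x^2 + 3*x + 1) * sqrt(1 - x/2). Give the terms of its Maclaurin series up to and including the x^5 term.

-131*x^5/8192 - 117*x^4/2048 - 45*x^3/128 + 7*x^2/32 + 11*x/4 + 1

Multiply each power in the prefactor through the base expansion.
g(0) = 1
g′(0) = 11/4
g′′(0) = 7/16
g′′′(0) = -135/64
g^(4)(0) = -351/256
g^(5)(0) = -1965/1024
Then c_k = g^(k)(0)/k! gives each Taylor coefficient.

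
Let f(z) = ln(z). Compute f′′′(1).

2

Use the known series and substitute for the argument.
From the series, [(z - 1)^3] f = 1/3; multiply by 3! = 6 to get 2.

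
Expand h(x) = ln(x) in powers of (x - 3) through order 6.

-(x - 3)^6/4374 + (x - 3)^5/1215 - (x - 3)^4/324 + (x - 3)^3/81 - (x - 3)^2/18 + (x - 3)/3 + ln(3)

h(3) = ln(3)
h′(3) = 1/3
h′′(3) = -1/9
h′′′(3) = 2/27
h^(4)(3) = -2/27
h^(5)(3) = 8/81
h^(6)(3) = -40/243
The Taylor polynomial is Σ h^(k)(3)/k! · (x - 3)^k.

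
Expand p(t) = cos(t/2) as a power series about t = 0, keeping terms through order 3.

Apply the Taylor formula c_k = f^(k)(a)/k!.
p(0) = 1
p′(0) = 0
p′′(0) = -1/4
p′′′(0) = 0

1 - t^2/8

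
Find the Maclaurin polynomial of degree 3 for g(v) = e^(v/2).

v^3/48 + v^2/8 + v/2 + 1

Use the known series and substitute for the argument.
[v^0] = 1;  [v^1] = 1/2;  [v^2] = 1/8;  [v^3] = 1/48.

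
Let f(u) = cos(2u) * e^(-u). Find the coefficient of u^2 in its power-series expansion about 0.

Multiply the two series term by term and collect like powers.
[u^0] = 1;  [u^1] = -1;  [u^2] = -3/2.

-3/2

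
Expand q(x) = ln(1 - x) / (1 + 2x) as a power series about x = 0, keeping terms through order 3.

-10*x^3/3 + 3*x^2/2 - x

Expand each factor separately, then convolve coefficients.
q(0) = 0
q′(0) = -1
q′′(0) = 3
q′′′(0) = -20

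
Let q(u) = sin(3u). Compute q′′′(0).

-27

Compute the successive derivatives at the expansion point and divide by k!.
The coefficient of u^3 in the expansion is -9/2, so q′′′(0) = 3! * (-9/2) = -27.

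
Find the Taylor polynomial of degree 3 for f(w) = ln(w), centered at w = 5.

f(5) = ln(5)
f′(5) = 1/5
f′′(5) = -1/25
f′′′(5) = 2/125
The Taylor polynomial is Σ f^(k)(5)/k! · (w - 5)^k.

(w - 5)^3/375 - (w - 5)^2/50 + (w - 5)/5 + ln(5)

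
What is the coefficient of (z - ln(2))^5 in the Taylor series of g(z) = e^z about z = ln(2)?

Differentiate repeatedly and evaluate at the center.
[(z - ln(2))^0] = 2;  [(z - ln(2))^1] = 2;  [(z - ln(2))^2] = 1;  [(z - ln(2))^3] = 1/3;  [(z - ln(2))^4] = 1/12;  [(z - ln(2))^5] = 1/60.

1/60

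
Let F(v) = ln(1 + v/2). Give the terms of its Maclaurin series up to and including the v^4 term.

F(0) = 0
F′(0) = 1/2
F′′(0) = -1/4
F′′′(0) = 1/4
F^(4)(0) = -3/8

-v^4/64 + v^3/24 - v^2/8 + v/2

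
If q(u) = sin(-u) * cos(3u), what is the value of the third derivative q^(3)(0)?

Take the Cauchy product of the two expansions.
The coefficient of u^3 in the expansion is 14/3, so q′′′(0) = 3! * (14/3) = 28.

28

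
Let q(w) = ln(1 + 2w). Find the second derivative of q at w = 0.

Apply the Taylor formula c_k = f^(k)(a)/k!.
The coefficient of w^2 in the expansion is -2, so q′′(0) = 2! * (-2) = -4.

-4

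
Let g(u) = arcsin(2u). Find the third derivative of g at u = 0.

The coefficient of u^3 in the expansion is 4/3, so g′′′(0) = 3! * (4/3) = 8.

8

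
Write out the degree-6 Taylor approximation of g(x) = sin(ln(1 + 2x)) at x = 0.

Let u equal the inner series; expand the outer function in u and truncate.
g(0) = 0
g′(0) = 2
g′′(0) = -4
g′′′(0) = 8
g^(4)(0) = 0
g^(5)(0) = -320
g^(6)(0) = 5760
Then c_k = g^(k)(0)/k! gives each Taylor coefficient.

8*x^6 - 8*x^5/3 + 4*x^3/3 - 2*x^2 + 2*x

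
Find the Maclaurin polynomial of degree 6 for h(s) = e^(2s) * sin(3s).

-23*s^6/20 - 199*s^5/40 - 5*s^4 + 3*s^3/2 + 6*s^2 + 3*s

Expand each factor separately, then convolve coefficients.
[s^0] = 0;  [s^1] = 3;  [s^2] = 6;  [s^3] = 3/2;  [s^4] = -5;  [s^5] = -199/40;  [s^6] = -23/20.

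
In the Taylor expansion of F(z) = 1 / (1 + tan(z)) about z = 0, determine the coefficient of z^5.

-32/15

Write 1/(1+u) = 1 - u + u^2 - u^3 + ... and substitute the series for u.
[z^0] = 1;  [z^1] = -1;  [z^2] = 1;  [z^3] = -4/3;  [z^4] = 5/3;  [z^5] = -32/15.
So c_5 = F^(5)(0)/5! = -32/15.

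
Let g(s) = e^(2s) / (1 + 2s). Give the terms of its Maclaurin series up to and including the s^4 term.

6*s^4 - 8*s^3/3 + 2*s^2 + 1

Write out both Maclaurin series and multiply, keeping only the needed powers.
g(0) = 1
g′(0) = 0
g′′(0) = 4
g′′′(0) = -16
g^(4)(0) = 144
Then c_k = g^(k)(0)/k! gives each Taylor coefficient.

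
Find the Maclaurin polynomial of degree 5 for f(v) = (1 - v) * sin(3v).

Shift and add copies of the series according to the polynomial's terms.
[v^0] = 0;  [v^1] = 3;  [v^2] = -3;  [v^3] = -9/2;  [v^4] = 9/2;  [v^5] = 81/40.

81*v^5/40 + 9*v^4/2 - 9*v^3/2 - 3*v^2 + 3*v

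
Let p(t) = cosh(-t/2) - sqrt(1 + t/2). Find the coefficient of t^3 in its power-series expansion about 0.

-1/128

Add the two expansions coefficient-wise.
[t^0] = 0;  [t^1] = -1/4;  [t^2] = 5/32;  [t^3] = -1/128.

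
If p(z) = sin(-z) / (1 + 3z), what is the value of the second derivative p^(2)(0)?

Expand each factor separately, then convolve coefficients.
The coefficient of z^2 in the expansion is 3, so p′′(0) = 2! * (3) = 6.

6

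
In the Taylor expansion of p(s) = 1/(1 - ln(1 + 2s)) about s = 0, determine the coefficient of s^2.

Plug the Maclaurin series of the inner function into that of the outer and collect terms.
[s^0] = 1;  [s^1] = 2;  [s^2] = 2.
So c_2 = p′′(0)/2! = 2.

2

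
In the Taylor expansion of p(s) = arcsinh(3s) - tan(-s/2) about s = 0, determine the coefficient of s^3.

Expand each term separately and add.
p(0) = 0
p′(0) = 7/2
p′′(0) = 0
p′′′(0) = -107/4
Dividing each by k! gives the coefficients c_0, ..., c_3.

-107/24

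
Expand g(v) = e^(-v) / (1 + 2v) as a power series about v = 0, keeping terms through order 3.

Take the Cauchy product of the two expansions.
g(0) = 1
g′(0) = -3
g′′(0) = 13
g′′′(0) = -79
The Taylor polynomial is Σ g^(k)(0)/k! · v^k.

-79*v^3/6 + 13*v^2/2 - 3*v + 1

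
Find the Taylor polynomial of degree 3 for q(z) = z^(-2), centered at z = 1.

-4*(z - 1)^3 + 3*(z - 1)^2 - 2*(z - 1) + 1

Use the known series and substitute for the argument.
[(z - 1)^0] = 1;  [(z - 1)^1] = -2;  [(z - 1)^2] = 3;  [(z - 1)^3] = -4.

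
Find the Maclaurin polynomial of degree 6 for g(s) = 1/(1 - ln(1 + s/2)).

19*s^6/23040 + 7*s^5/1920 + s^4/96 + s^3/24 + s^2/8 + s/2 + 1

Substitute the inner expansion into the outer series and collect powers.
g(0) = 1
g′(0) = 1/2
g′′(0) = 1/4
g′′′(0) = 1/4
g^(4)(0) = 1/4
g^(5)(0) = 7/16
g^(6)(0) = 19/32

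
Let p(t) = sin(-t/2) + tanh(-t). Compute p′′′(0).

17/8

Add the two expansions coefficient-wise.
The coefficient of t^3 in the expansion is 17/48, so p′′′(0) = 3! * (17/48) = 17/8.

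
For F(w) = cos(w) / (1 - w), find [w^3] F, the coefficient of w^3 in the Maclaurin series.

1/2

Expand each factor separately, then convolve coefficients.
[w^0] = 1;  [w^1] = 1;  [w^2] = 1/2;  [w^3] = 1/2.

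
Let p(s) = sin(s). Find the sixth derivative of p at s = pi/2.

-1

The coefficient of (s - pi/2)^6 in the expansion is -1/720, so p^(6)(pi/2) = 6! * (-1/720) = -1.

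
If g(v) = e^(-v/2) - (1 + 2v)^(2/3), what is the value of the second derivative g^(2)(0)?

41/36

Add the two expansions coefficient-wise.
From the series, [v^2] g = 41/72; multiply by 2! = 2 to get 41/36.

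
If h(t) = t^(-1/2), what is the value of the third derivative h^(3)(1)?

-15/8

The coefficient of (t - 1)^3 in the expansion is -5/16, so h′′′(1) = 3! * (-5/16) = -15/8.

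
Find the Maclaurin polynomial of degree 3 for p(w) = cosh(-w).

[w^0] = 1;  [w^1] = 0;  [w^2] = 1/2;  [w^3] = 0.

w^2/2 + 1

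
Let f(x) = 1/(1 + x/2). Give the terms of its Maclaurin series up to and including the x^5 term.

-x^5/32 + x^4/16 - x^3/8 + x^2/4 - x/2 + 1

f(0) = 1
f′(0) = -1/2
f′′(0) = 1/2
f′′′(0) = -3/4
f^(4)(0) = 3/2
f^(5)(0) = -15/4
Then c_k = f^(k)(0)/k! gives each Taylor coefficient.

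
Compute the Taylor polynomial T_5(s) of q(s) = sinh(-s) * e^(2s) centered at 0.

Take the Cauchy product of the two expansions.
q(0) = 0
q′(0) = -1
q′′(0) = -4
q′′′(0) = -13
q^(4)(0) = -40
q^(5)(0) = -121

-121*s^5/120 - 5*s^4/3 - 13*s^3/6 - 2*s^2 - s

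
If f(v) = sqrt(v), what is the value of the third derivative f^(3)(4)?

3/256

Use the known series and substitute for the argument.
The coefficient of (v - 4)^3 in the expansion is 1/512, so f′′′(4) = 3! * (1/512) = 3/256.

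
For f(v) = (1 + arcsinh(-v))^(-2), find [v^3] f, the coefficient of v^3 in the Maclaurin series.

Compose series: expand the inner function first, then feed it into the outer expansion.
f(0) = 1
f′(0) = 2
f′′(0) = 6
f′′′(0) = 22
So c_3 = f′′′(0)/3! = 11/3.

11/3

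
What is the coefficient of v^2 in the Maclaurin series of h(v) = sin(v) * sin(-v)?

Expand each factor separately, then convolve coefficients.
h(0) = 0
h′(0) = 0
h′′(0) = -2

-1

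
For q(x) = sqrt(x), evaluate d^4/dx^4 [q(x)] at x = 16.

-15/262144

The coefficient of (x - 16)^4 in the expansion is -5/2097152, so q^(4)(16) = 4! * (-5/2097152) = -15/262144.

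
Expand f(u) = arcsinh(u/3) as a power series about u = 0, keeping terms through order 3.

-u^3/162 + u/3

[u^0] = 0;  [u^1] = 1/3;  [u^2] = 0;  [u^3] = -1/162.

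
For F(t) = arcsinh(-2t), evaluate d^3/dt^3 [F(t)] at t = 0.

8

The coefficient of t^3 in the expansion is 4/3, so F′′′(0) = 3! * (4/3) = 8.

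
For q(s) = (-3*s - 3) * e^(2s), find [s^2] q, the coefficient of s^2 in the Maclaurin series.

Distribute the polynomial across the series and collect like powers.
q(0) = -3
q′(0) = -9
q′′(0) = -24
So c_2 = q′′(0)/2! = -12.

-12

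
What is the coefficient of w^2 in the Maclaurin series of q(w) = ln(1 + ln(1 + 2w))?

Let u equal the inner series; expand the outer function in u and truncate.
So c_2 = q′′(0)/2! = -4.

-4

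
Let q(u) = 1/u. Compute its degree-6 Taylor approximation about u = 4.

q(4) = 1/4
q′(4) = -1/16
q′′(4) = 1/32
q′′′(4) = -3/128
q^(4)(4) = 3/128
q^(5)(4) = -15/512
q^(6)(4) = 45/1024
The Taylor polynomial is Σ q^(k)(4)/k! · (u - 4)^k.

(u - 4)^6/16384 - (u - 4)^5/4096 + (u - 4)^4/1024 - (u - 4)^3/256 + (u - 4)^2/64 - (u - 4)/16 + 1/4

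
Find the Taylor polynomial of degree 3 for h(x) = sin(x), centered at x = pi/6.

h(pi/6) = 1/2
h′(pi/6) = sqrt(3)/2
h′′(pi/6) = -1/2
h′′′(pi/6) = -sqrt(3)/2
The Taylor polynomial is Σ h^(k)(pi/6)/k! · (x - pi/6)^k.

-sqrt(3)*(x - pi/6)^3/12 - (x - pi/6)^2/4 + sqrt(3)*(x - pi/6)/2 + 1/2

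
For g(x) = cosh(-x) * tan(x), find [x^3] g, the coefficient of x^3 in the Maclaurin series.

5/6

Expand each factor separately, then convolve coefficients.
[x^0] = 0;  [x^1] = 1;  [x^2] = 0;  [x^3] = 5/6.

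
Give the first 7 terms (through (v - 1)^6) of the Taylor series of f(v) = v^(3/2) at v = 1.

7*(v - 1)^6/1024 - 3*(v - 1)^5/256 + 3*(v - 1)^4/128 - (v - 1)^3/16 + 3*(v - 1)^2/8 + 3*(v - 1)/2 + 1

f(1) = 1
f′(1) = 3/2
f′′(1) = 3/4
f′′′(1) = -3/8
f^(4)(1) = 9/16
f^(5)(1) = -45/32
f^(6)(1) = 315/64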